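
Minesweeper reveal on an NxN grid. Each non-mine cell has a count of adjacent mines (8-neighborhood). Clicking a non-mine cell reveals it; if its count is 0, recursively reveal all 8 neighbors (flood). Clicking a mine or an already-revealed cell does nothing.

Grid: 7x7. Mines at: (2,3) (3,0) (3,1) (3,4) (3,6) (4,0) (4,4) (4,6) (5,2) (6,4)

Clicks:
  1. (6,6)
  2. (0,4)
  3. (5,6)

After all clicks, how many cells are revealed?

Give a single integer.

Click 1 (6,6) count=0: revealed 4 new [(5,5) (5,6) (6,5) (6,6)] -> total=4
Click 2 (0,4) count=0: revealed 20 new [(0,0) (0,1) (0,2) (0,3) (0,4) (0,5) (0,6) (1,0) (1,1) (1,2) (1,3) (1,4) (1,5) (1,6) (2,0) (2,1) (2,2) (2,4) (2,5) (2,6)] -> total=24
Click 3 (5,6) count=1: revealed 0 new [(none)] -> total=24

Answer: 24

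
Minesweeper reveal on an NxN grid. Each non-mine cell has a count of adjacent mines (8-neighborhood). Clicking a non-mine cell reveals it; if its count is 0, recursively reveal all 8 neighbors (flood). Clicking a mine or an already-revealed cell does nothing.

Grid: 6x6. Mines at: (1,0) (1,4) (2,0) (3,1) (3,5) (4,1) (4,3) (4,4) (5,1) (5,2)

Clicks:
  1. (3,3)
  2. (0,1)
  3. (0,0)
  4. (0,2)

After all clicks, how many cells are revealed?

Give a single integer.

Answer: 11

Derivation:
Click 1 (3,3) count=2: revealed 1 new [(3,3)] -> total=1
Click 2 (0,1) count=1: revealed 1 new [(0,1)] -> total=2
Click 3 (0,0) count=1: revealed 1 new [(0,0)] -> total=3
Click 4 (0,2) count=0: revealed 8 new [(0,2) (0,3) (1,1) (1,2) (1,3) (2,1) (2,2) (2,3)] -> total=11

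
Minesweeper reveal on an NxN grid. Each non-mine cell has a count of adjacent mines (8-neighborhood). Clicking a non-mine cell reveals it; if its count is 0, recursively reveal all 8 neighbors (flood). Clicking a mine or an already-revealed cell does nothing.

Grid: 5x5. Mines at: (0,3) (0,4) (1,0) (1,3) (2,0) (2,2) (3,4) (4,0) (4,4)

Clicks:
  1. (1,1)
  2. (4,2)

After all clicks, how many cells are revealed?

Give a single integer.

Click 1 (1,1) count=3: revealed 1 new [(1,1)] -> total=1
Click 2 (4,2) count=0: revealed 6 new [(3,1) (3,2) (3,3) (4,1) (4,2) (4,3)] -> total=7

Answer: 7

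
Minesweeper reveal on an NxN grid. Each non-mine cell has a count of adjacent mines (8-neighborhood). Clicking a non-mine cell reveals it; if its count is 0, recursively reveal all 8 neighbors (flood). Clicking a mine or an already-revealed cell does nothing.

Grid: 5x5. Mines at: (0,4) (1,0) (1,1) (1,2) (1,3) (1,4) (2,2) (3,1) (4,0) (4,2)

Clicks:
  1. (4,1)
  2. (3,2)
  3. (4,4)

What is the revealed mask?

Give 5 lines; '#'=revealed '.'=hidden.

Answer: .....
.....
...##
..###
.#.##

Derivation:
Click 1 (4,1) count=3: revealed 1 new [(4,1)] -> total=1
Click 2 (3,2) count=3: revealed 1 new [(3,2)] -> total=2
Click 3 (4,4) count=0: revealed 6 new [(2,3) (2,4) (3,3) (3,4) (4,3) (4,4)] -> total=8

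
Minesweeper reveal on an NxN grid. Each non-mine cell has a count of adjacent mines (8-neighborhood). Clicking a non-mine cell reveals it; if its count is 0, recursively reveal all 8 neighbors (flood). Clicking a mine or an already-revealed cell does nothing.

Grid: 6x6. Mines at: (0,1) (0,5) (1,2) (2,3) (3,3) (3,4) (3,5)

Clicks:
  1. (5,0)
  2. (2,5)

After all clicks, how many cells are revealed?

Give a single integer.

Click 1 (5,0) count=0: revealed 20 new [(1,0) (1,1) (2,0) (2,1) (2,2) (3,0) (3,1) (3,2) (4,0) (4,1) (4,2) (4,3) (4,4) (4,5) (5,0) (5,1) (5,2) (5,3) (5,4) (5,5)] -> total=20
Click 2 (2,5) count=2: revealed 1 new [(2,5)] -> total=21

Answer: 21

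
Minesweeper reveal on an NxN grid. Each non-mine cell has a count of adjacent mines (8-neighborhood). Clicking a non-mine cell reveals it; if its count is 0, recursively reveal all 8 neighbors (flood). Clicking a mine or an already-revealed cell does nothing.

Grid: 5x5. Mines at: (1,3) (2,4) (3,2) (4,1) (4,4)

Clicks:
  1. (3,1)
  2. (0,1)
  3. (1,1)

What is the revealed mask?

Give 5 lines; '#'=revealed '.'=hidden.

Answer: ###..
###..
###..
##...
.....

Derivation:
Click 1 (3,1) count=2: revealed 1 new [(3,1)] -> total=1
Click 2 (0,1) count=0: revealed 10 new [(0,0) (0,1) (0,2) (1,0) (1,1) (1,2) (2,0) (2,1) (2,2) (3,0)] -> total=11
Click 3 (1,1) count=0: revealed 0 new [(none)] -> total=11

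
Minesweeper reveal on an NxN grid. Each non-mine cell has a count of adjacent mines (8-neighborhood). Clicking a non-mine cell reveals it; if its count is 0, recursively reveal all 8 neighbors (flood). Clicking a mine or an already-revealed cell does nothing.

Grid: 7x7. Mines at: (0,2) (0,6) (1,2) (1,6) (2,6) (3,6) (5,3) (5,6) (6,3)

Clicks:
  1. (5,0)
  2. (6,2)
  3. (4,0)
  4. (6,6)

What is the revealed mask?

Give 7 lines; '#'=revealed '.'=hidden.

Click 1 (5,0) count=0: revealed 34 new [(0,0) (0,1) (0,3) (0,4) (0,5) (1,0) (1,1) (1,3) (1,4) (1,5) (2,0) (2,1) (2,2) (2,3) (2,4) (2,5) (3,0) (3,1) (3,2) (3,3) (3,4) (3,5) (4,0) (4,1) (4,2) (4,3) (4,4) (4,5) (5,0) (5,1) (5,2) (6,0) (6,1) (6,2)] -> total=34
Click 2 (6,2) count=2: revealed 0 new [(none)] -> total=34
Click 3 (4,0) count=0: revealed 0 new [(none)] -> total=34
Click 4 (6,6) count=1: revealed 1 new [(6,6)] -> total=35

Answer: ##.###.
##.###.
######.
######.
######.
###....
###...#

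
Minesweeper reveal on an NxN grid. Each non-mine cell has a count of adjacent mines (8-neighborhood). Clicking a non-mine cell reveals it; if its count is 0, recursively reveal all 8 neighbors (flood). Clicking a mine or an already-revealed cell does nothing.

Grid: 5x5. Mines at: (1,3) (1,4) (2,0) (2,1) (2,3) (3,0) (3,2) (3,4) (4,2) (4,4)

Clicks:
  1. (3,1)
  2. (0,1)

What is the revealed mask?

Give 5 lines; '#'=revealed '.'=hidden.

Answer: ###..
###..
.....
.#...
.....

Derivation:
Click 1 (3,1) count=5: revealed 1 new [(3,1)] -> total=1
Click 2 (0,1) count=0: revealed 6 new [(0,0) (0,1) (0,2) (1,0) (1,1) (1,2)] -> total=7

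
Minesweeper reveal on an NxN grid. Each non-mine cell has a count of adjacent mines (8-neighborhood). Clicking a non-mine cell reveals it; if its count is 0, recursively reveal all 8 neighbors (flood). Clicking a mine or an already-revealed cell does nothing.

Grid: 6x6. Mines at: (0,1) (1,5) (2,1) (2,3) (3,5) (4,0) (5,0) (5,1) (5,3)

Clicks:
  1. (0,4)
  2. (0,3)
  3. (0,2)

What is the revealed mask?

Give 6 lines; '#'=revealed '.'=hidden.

Click 1 (0,4) count=1: revealed 1 new [(0,4)] -> total=1
Click 2 (0,3) count=0: revealed 5 new [(0,2) (0,3) (1,2) (1,3) (1,4)] -> total=6
Click 3 (0,2) count=1: revealed 0 new [(none)] -> total=6

Answer: ..###.
..###.
......
......
......
......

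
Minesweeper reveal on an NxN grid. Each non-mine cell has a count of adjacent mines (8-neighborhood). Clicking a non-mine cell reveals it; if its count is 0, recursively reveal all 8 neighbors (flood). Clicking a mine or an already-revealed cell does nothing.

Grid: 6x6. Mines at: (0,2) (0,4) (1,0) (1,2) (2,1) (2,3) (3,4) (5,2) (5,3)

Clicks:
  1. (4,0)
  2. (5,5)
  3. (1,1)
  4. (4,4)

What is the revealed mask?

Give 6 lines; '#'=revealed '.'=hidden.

Click 1 (4,0) count=0: revealed 6 new [(3,0) (3,1) (4,0) (4,1) (5,0) (5,1)] -> total=6
Click 2 (5,5) count=0: revealed 4 new [(4,4) (4,5) (5,4) (5,5)] -> total=10
Click 3 (1,1) count=4: revealed 1 new [(1,1)] -> total=11
Click 4 (4,4) count=2: revealed 0 new [(none)] -> total=11

Answer: ......
.#....
......
##....
##..##
##..##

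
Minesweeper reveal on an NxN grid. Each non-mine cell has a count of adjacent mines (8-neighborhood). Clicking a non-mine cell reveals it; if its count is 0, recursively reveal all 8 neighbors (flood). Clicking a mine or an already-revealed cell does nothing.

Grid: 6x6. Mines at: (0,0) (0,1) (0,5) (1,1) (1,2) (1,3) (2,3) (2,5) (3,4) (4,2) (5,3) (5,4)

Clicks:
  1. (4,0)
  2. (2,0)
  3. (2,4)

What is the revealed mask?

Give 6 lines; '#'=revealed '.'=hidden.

Answer: ......
......
##..#.
##....
##....
##....

Derivation:
Click 1 (4,0) count=0: revealed 8 new [(2,0) (2,1) (3,0) (3,1) (4,0) (4,1) (5,0) (5,1)] -> total=8
Click 2 (2,0) count=1: revealed 0 new [(none)] -> total=8
Click 3 (2,4) count=4: revealed 1 new [(2,4)] -> total=9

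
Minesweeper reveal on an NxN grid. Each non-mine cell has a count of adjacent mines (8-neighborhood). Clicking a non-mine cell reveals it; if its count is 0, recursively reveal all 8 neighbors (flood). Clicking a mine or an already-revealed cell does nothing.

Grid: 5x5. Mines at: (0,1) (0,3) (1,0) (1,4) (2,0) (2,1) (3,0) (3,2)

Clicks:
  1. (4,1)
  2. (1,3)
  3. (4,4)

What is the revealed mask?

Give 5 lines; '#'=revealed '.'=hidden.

Answer: .....
...#.
...##
...##
.#.##

Derivation:
Click 1 (4,1) count=2: revealed 1 new [(4,1)] -> total=1
Click 2 (1,3) count=2: revealed 1 new [(1,3)] -> total=2
Click 3 (4,4) count=0: revealed 6 new [(2,3) (2,4) (3,3) (3,4) (4,3) (4,4)] -> total=8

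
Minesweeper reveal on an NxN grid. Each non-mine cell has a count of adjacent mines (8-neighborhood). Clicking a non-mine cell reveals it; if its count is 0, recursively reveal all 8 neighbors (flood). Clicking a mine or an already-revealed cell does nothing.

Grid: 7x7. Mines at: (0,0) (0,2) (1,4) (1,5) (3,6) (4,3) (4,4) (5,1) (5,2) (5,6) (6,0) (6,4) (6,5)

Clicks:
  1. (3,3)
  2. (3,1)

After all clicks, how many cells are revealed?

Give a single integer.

Answer: 15

Derivation:
Click 1 (3,3) count=2: revealed 1 new [(3,3)] -> total=1
Click 2 (3,1) count=0: revealed 14 new [(1,0) (1,1) (1,2) (1,3) (2,0) (2,1) (2,2) (2,3) (3,0) (3,1) (3,2) (4,0) (4,1) (4,2)] -> total=15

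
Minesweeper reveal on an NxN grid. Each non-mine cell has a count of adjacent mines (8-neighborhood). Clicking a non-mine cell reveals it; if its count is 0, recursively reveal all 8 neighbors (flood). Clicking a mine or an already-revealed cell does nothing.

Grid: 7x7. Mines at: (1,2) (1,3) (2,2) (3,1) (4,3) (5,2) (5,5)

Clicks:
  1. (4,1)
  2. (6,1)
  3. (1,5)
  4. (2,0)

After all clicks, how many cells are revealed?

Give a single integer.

Answer: 18

Derivation:
Click 1 (4,1) count=2: revealed 1 new [(4,1)] -> total=1
Click 2 (6,1) count=1: revealed 1 new [(6,1)] -> total=2
Click 3 (1,5) count=0: revealed 15 new [(0,4) (0,5) (0,6) (1,4) (1,5) (1,6) (2,4) (2,5) (2,6) (3,4) (3,5) (3,6) (4,4) (4,5) (4,6)] -> total=17
Click 4 (2,0) count=1: revealed 1 new [(2,0)] -> total=18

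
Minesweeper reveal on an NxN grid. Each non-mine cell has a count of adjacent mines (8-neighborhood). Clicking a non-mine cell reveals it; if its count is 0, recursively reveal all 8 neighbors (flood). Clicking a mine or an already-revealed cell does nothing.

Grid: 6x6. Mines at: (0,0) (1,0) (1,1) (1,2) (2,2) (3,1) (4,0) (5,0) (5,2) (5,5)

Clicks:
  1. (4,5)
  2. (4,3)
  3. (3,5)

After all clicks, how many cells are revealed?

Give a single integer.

Click 1 (4,5) count=1: revealed 1 new [(4,5)] -> total=1
Click 2 (4,3) count=1: revealed 1 new [(4,3)] -> total=2
Click 3 (3,5) count=0: revealed 13 new [(0,3) (0,4) (0,5) (1,3) (1,4) (1,5) (2,3) (2,4) (2,5) (3,3) (3,4) (3,5) (4,4)] -> total=15

Answer: 15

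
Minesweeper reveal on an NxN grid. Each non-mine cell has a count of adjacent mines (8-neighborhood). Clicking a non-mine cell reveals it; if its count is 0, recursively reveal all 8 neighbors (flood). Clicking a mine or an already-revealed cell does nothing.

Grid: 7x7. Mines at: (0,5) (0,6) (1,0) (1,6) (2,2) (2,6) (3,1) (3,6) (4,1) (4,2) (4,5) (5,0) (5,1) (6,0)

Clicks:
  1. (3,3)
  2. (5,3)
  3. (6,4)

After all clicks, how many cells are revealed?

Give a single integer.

Answer: 11

Derivation:
Click 1 (3,3) count=2: revealed 1 new [(3,3)] -> total=1
Click 2 (5,3) count=1: revealed 1 new [(5,3)] -> total=2
Click 3 (6,4) count=0: revealed 9 new [(5,2) (5,4) (5,5) (5,6) (6,2) (6,3) (6,4) (6,5) (6,6)] -> total=11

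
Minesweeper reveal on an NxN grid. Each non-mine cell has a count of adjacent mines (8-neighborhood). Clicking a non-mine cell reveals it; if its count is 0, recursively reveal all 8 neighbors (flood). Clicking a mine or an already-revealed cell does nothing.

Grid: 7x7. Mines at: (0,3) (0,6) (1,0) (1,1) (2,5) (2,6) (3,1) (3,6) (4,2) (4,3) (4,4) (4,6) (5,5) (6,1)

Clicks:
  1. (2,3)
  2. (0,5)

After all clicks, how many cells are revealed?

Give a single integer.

Click 1 (2,3) count=0: revealed 9 new [(1,2) (1,3) (1,4) (2,2) (2,3) (2,4) (3,2) (3,3) (3,4)] -> total=9
Click 2 (0,5) count=1: revealed 1 new [(0,5)] -> total=10

Answer: 10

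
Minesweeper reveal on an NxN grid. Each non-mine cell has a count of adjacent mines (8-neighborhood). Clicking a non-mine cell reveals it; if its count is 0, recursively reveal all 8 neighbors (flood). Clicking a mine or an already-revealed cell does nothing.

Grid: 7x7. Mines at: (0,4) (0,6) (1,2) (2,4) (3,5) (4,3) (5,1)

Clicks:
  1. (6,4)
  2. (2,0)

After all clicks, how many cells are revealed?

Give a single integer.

Answer: 26

Derivation:
Click 1 (6,4) count=0: revealed 13 new [(4,4) (4,5) (4,6) (5,2) (5,3) (5,4) (5,5) (5,6) (6,2) (6,3) (6,4) (6,5) (6,6)] -> total=13
Click 2 (2,0) count=0: revealed 13 new [(0,0) (0,1) (1,0) (1,1) (2,0) (2,1) (2,2) (3,0) (3,1) (3,2) (4,0) (4,1) (4,2)] -> total=26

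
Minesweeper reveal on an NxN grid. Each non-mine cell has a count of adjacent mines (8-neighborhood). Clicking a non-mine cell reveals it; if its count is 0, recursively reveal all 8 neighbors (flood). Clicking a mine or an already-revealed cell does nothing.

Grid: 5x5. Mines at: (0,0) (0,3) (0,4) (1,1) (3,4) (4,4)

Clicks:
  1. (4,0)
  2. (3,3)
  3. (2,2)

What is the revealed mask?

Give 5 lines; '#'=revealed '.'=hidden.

Click 1 (4,0) count=0: revealed 12 new [(2,0) (2,1) (2,2) (2,3) (3,0) (3,1) (3,2) (3,3) (4,0) (4,1) (4,2) (4,3)] -> total=12
Click 2 (3,3) count=2: revealed 0 new [(none)] -> total=12
Click 3 (2,2) count=1: revealed 0 new [(none)] -> total=12

Answer: .....
.....
####.
####.
####.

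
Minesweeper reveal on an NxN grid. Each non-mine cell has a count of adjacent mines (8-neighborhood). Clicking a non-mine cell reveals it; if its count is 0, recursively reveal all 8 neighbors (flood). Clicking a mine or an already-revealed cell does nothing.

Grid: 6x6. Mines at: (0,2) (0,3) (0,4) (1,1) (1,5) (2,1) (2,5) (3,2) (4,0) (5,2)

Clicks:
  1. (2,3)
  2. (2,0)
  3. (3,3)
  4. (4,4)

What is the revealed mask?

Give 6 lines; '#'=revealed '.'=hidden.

Answer: ......
......
#..#..
...###
...###
...###

Derivation:
Click 1 (2,3) count=1: revealed 1 new [(2,3)] -> total=1
Click 2 (2,0) count=2: revealed 1 new [(2,0)] -> total=2
Click 3 (3,3) count=1: revealed 1 new [(3,3)] -> total=3
Click 4 (4,4) count=0: revealed 8 new [(3,4) (3,5) (4,3) (4,4) (4,5) (5,3) (5,4) (5,5)] -> total=11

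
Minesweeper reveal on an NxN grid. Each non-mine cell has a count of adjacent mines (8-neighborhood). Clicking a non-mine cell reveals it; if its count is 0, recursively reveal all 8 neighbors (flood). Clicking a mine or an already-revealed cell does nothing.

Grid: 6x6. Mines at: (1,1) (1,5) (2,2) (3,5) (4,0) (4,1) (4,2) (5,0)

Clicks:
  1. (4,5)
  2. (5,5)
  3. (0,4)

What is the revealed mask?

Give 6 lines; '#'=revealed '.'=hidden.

Answer: ....#.
......
......
......
...###
...###

Derivation:
Click 1 (4,5) count=1: revealed 1 new [(4,5)] -> total=1
Click 2 (5,5) count=0: revealed 5 new [(4,3) (4,4) (5,3) (5,4) (5,5)] -> total=6
Click 3 (0,4) count=1: revealed 1 new [(0,4)] -> total=7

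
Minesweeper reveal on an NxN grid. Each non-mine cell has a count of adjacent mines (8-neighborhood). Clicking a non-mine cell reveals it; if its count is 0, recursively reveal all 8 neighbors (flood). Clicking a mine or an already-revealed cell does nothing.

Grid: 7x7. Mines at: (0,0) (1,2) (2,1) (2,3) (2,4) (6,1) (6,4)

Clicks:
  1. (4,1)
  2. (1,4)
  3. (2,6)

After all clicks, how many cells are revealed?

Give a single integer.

Answer: 33

Derivation:
Click 1 (4,1) count=0: revealed 33 new [(0,3) (0,4) (0,5) (0,6) (1,3) (1,4) (1,5) (1,6) (2,5) (2,6) (3,0) (3,1) (3,2) (3,3) (3,4) (3,5) (3,6) (4,0) (4,1) (4,2) (4,3) (4,4) (4,5) (4,6) (5,0) (5,1) (5,2) (5,3) (5,4) (5,5) (5,6) (6,5) (6,6)] -> total=33
Click 2 (1,4) count=2: revealed 0 new [(none)] -> total=33
Click 3 (2,6) count=0: revealed 0 new [(none)] -> total=33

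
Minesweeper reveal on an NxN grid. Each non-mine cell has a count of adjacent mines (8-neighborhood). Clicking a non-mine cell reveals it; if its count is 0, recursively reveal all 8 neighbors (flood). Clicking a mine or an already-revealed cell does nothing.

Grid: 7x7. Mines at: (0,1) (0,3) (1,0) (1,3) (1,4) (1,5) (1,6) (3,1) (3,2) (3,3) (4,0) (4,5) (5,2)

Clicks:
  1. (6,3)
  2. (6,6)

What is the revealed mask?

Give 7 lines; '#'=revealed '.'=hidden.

Answer: .......
.......
.......
.......
.......
...####
...####

Derivation:
Click 1 (6,3) count=1: revealed 1 new [(6,3)] -> total=1
Click 2 (6,6) count=0: revealed 7 new [(5,3) (5,4) (5,5) (5,6) (6,4) (6,5) (6,6)] -> total=8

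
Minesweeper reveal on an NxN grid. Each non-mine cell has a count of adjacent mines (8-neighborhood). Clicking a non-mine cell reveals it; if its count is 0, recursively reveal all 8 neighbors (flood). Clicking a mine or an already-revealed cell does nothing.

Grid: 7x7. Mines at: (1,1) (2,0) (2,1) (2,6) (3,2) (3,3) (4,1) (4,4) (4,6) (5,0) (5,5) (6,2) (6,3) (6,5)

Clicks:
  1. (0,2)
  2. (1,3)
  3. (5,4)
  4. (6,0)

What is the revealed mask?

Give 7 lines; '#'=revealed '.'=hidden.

Click 1 (0,2) count=1: revealed 1 new [(0,2)] -> total=1
Click 2 (1,3) count=0: revealed 13 new [(0,3) (0,4) (0,5) (0,6) (1,2) (1,3) (1,4) (1,5) (1,6) (2,2) (2,3) (2,4) (2,5)] -> total=14
Click 3 (5,4) count=4: revealed 1 new [(5,4)] -> total=15
Click 4 (6,0) count=1: revealed 1 new [(6,0)] -> total=16

Answer: ..#####
..#####
..####.
.......
.......
....#..
#......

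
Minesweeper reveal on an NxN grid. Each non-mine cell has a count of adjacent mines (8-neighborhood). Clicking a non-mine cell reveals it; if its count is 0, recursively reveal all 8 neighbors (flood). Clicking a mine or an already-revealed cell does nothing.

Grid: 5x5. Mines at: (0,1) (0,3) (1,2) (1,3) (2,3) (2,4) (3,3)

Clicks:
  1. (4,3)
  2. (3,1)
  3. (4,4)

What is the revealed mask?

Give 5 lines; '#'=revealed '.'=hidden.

Answer: .....
##...
###..
###..
#####

Derivation:
Click 1 (4,3) count=1: revealed 1 new [(4,3)] -> total=1
Click 2 (3,1) count=0: revealed 11 new [(1,0) (1,1) (2,0) (2,1) (2,2) (3,0) (3,1) (3,2) (4,0) (4,1) (4,2)] -> total=12
Click 3 (4,4) count=1: revealed 1 new [(4,4)] -> total=13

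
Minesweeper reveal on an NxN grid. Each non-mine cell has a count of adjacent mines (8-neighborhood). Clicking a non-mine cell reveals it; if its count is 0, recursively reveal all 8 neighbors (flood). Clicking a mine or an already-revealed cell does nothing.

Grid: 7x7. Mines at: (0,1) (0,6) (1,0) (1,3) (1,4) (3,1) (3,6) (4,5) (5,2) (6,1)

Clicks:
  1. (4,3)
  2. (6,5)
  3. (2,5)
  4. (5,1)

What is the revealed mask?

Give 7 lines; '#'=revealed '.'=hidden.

Click 1 (4,3) count=1: revealed 1 new [(4,3)] -> total=1
Click 2 (6,5) count=0: revealed 8 new [(5,3) (5,4) (5,5) (5,6) (6,3) (6,4) (6,5) (6,6)] -> total=9
Click 3 (2,5) count=2: revealed 1 new [(2,5)] -> total=10
Click 4 (5,1) count=2: revealed 1 new [(5,1)] -> total=11

Answer: .......
.......
.....#.
.......
...#...
.#.####
...####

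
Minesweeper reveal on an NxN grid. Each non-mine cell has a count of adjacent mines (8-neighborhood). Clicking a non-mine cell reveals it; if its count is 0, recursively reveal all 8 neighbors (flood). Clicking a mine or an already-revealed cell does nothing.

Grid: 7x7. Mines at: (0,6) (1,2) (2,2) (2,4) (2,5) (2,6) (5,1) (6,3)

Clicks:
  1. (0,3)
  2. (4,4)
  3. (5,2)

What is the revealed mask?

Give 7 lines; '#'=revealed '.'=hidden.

Click 1 (0,3) count=1: revealed 1 new [(0,3)] -> total=1
Click 2 (4,4) count=0: revealed 18 new [(3,2) (3,3) (3,4) (3,5) (3,6) (4,2) (4,3) (4,4) (4,5) (4,6) (5,2) (5,3) (5,4) (5,5) (5,6) (6,4) (6,5) (6,6)] -> total=19
Click 3 (5,2) count=2: revealed 0 new [(none)] -> total=19

Answer: ...#...
.......
.......
..#####
..#####
..#####
....###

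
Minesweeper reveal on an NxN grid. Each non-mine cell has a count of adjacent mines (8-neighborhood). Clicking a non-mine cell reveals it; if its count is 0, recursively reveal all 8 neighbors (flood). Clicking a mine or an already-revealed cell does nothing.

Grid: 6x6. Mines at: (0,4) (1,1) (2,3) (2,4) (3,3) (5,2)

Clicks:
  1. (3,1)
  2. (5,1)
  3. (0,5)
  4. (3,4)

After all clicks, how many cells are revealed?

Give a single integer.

Click 1 (3,1) count=0: revealed 11 new [(2,0) (2,1) (2,2) (3,0) (3,1) (3,2) (4,0) (4,1) (4,2) (5,0) (5,1)] -> total=11
Click 2 (5,1) count=1: revealed 0 new [(none)] -> total=11
Click 3 (0,5) count=1: revealed 1 new [(0,5)] -> total=12
Click 4 (3,4) count=3: revealed 1 new [(3,4)] -> total=13

Answer: 13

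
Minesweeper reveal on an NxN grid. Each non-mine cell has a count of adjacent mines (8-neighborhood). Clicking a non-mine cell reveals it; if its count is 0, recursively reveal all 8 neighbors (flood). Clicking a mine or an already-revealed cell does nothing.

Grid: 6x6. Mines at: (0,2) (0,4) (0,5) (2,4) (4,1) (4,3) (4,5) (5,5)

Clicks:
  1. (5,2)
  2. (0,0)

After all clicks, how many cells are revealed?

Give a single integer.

Answer: 15

Derivation:
Click 1 (5,2) count=2: revealed 1 new [(5,2)] -> total=1
Click 2 (0,0) count=0: revealed 14 new [(0,0) (0,1) (1,0) (1,1) (1,2) (1,3) (2,0) (2,1) (2,2) (2,3) (3,0) (3,1) (3,2) (3,3)] -> total=15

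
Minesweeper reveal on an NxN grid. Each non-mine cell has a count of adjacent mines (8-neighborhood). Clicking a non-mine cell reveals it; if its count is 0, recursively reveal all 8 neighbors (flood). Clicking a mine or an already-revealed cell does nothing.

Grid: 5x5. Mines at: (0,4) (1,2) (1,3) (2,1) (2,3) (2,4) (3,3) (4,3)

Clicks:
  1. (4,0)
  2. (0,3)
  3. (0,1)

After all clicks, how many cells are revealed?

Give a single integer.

Answer: 8

Derivation:
Click 1 (4,0) count=0: revealed 6 new [(3,0) (3,1) (3,2) (4,0) (4,1) (4,2)] -> total=6
Click 2 (0,3) count=3: revealed 1 new [(0,3)] -> total=7
Click 3 (0,1) count=1: revealed 1 new [(0,1)] -> total=8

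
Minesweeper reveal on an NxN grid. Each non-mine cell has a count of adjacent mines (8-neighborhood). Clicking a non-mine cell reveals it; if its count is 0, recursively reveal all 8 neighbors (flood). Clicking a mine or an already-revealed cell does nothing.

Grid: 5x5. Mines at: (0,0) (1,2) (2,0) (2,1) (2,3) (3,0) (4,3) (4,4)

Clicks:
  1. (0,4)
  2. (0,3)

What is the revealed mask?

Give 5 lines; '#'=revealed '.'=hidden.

Click 1 (0,4) count=0: revealed 4 new [(0,3) (0,4) (1,3) (1,4)] -> total=4
Click 2 (0,3) count=1: revealed 0 new [(none)] -> total=4

Answer: ...##
...##
.....
.....
.....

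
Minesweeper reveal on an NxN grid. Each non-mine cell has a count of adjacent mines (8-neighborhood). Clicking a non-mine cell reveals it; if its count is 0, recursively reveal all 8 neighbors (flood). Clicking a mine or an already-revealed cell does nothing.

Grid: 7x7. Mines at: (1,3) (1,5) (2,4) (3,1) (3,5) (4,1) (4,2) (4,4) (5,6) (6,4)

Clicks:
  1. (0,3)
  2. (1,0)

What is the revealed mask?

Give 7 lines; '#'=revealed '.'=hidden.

Click 1 (0,3) count=1: revealed 1 new [(0,3)] -> total=1
Click 2 (1,0) count=0: revealed 9 new [(0,0) (0,1) (0,2) (1,0) (1,1) (1,2) (2,0) (2,1) (2,2)] -> total=10

Answer: ####...
###....
###....
.......
.......
.......
.......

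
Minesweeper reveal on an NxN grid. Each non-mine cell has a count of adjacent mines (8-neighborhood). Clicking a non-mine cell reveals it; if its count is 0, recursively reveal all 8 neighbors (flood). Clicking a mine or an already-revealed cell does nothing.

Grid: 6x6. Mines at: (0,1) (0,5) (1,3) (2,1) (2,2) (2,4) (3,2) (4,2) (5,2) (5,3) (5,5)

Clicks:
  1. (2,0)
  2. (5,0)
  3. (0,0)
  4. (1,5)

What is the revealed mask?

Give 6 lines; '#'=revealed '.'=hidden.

Answer: #.....
.....#
#.....
##....
##....
##....

Derivation:
Click 1 (2,0) count=1: revealed 1 new [(2,0)] -> total=1
Click 2 (5,0) count=0: revealed 6 new [(3,0) (3,1) (4,0) (4,1) (5,0) (5,1)] -> total=7
Click 3 (0,0) count=1: revealed 1 new [(0,0)] -> total=8
Click 4 (1,5) count=2: revealed 1 new [(1,5)] -> total=9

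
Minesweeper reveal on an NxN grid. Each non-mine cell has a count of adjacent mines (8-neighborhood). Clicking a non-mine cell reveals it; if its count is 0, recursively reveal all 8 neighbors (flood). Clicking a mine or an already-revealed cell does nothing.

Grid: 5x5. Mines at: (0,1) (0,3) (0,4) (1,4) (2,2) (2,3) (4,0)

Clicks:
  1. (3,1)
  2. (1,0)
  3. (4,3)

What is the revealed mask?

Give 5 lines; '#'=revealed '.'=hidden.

Answer: .....
#....
.....
.####
.####

Derivation:
Click 1 (3,1) count=2: revealed 1 new [(3,1)] -> total=1
Click 2 (1,0) count=1: revealed 1 new [(1,0)] -> total=2
Click 3 (4,3) count=0: revealed 7 new [(3,2) (3,3) (3,4) (4,1) (4,2) (4,3) (4,4)] -> total=9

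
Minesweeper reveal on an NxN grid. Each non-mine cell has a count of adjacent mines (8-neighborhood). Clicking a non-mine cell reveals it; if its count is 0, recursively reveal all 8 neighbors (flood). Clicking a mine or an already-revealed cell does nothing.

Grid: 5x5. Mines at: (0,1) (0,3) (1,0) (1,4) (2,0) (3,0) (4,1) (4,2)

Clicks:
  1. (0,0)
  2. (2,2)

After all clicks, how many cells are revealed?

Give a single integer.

Answer: 10

Derivation:
Click 1 (0,0) count=2: revealed 1 new [(0,0)] -> total=1
Click 2 (2,2) count=0: revealed 9 new [(1,1) (1,2) (1,3) (2,1) (2,2) (2,3) (3,1) (3,2) (3,3)] -> total=10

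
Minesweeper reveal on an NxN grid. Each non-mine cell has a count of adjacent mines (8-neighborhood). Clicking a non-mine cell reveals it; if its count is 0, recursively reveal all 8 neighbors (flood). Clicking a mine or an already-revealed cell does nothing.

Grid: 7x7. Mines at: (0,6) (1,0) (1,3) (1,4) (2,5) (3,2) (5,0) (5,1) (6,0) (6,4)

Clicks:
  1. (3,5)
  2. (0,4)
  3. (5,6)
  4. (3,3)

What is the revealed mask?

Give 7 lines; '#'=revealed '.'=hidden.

Click 1 (3,5) count=1: revealed 1 new [(3,5)] -> total=1
Click 2 (0,4) count=2: revealed 1 new [(0,4)] -> total=2
Click 3 (5,6) count=0: revealed 13 new [(3,3) (3,4) (3,6) (4,3) (4,4) (4,5) (4,6) (5,3) (5,4) (5,5) (5,6) (6,5) (6,6)] -> total=15
Click 4 (3,3) count=1: revealed 0 new [(none)] -> total=15

Answer: ....#..
.......
.......
...####
...####
...####
.....##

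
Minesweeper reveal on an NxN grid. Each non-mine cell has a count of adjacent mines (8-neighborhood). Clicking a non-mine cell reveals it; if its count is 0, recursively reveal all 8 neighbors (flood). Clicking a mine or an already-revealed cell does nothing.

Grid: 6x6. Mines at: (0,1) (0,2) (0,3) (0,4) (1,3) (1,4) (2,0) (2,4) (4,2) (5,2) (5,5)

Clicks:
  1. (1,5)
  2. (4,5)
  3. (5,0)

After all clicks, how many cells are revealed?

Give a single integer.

Click 1 (1,5) count=3: revealed 1 new [(1,5)] -> total=1
Click 2 (4,5) count=1: revealed 1 new [(4,5)] -> total=2
Click 3 (5,0) count=0: revealed 6 new [(3,0) (3,1) (4,0) (4,1) (5,0) (5,1)] -> total=8

Answer: 8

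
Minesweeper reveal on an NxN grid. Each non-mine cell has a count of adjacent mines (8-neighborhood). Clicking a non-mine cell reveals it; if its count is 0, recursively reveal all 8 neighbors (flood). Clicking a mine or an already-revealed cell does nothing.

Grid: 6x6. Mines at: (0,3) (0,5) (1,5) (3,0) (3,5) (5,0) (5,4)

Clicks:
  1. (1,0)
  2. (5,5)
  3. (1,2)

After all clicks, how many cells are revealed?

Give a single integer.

Answer: 25

Derivation:
Click 1 (1,0) count=0: revealed 24 new [(0,0) (0,1) (0,2) (1,0) (1,1) (1,2) (1,3) (1,4) (2,0) (2,1) (2,2) (2,3) (2,4) (3,1) (3,2) (3,3) (3,4) (4,1) (4,2) (4,3) (4,4) (5,1) (5,2) (5,3)] -> total=24
Click 2 (5,5) count=1: revealed 1 new [(5,5)] -> total=25
Click 3 (1,2) count=1: revealed 0 new [(none)] -> total=25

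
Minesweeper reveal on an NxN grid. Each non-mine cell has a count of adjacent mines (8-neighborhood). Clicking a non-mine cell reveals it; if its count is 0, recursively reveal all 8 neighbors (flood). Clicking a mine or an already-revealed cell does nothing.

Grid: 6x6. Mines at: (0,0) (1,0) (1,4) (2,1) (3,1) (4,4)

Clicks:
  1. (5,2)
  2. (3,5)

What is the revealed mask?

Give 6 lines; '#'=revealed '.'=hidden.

Click 1 (5,2) count=0: revealed 8 new [(4,0) (4,1) (4,2) (4,3) (5,0) (5,1) (5,2) (5,3)] -> total=8
Click 2 (3,5) count=1: revealed 1 new [(3,5)] -> total=9

Answer: ......
......
......
.....#
####..
####..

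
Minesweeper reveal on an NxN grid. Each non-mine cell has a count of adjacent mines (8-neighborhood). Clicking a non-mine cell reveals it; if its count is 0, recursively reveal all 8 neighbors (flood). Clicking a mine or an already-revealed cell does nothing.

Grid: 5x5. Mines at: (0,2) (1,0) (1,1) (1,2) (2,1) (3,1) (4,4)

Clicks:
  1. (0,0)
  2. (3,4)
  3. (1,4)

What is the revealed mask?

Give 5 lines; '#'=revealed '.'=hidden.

Click 1 (0,0) count=2: revealed 1 new [(0,0)] -> total=1
Click 2 (3,4) count=1: revealed 1 new [(3,4)] -> total=2
Click 3 (1,4) count=0: revealed 7 new [(0,3) (0,4) (1,3) (1,4) (2,3) (2,4) (3,3)] -> total=9

Answer: #..##
...##
...##
...##
.....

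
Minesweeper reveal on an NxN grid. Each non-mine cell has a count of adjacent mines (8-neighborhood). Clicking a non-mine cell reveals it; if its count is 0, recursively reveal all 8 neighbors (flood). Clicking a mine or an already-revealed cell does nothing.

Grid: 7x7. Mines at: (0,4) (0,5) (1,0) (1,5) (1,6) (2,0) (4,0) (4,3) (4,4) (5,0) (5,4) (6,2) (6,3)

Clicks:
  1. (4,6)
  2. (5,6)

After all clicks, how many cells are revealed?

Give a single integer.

Answer: 10

Derivation:
Click 1 (4,6) count=0: revealed 10 new [(2,5) (2,6) (3,5) (3,6) (4,5) (4,6) (5,5) (5,6) (6,5) (6,6)] -> total=10
Click 2 (5,6) count=0: revealed 0 new [(none)] -> total=10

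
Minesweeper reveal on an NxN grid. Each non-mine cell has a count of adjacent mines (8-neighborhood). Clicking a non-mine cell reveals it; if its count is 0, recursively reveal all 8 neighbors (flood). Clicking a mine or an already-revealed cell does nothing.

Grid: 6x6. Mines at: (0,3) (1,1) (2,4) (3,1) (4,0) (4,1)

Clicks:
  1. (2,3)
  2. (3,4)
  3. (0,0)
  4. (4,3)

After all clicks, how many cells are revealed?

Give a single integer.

Answer: 14

Derivation:
Click 1 (2,3) count=1: revealed 1 new [(2,3)] -> total=1
Click 2 (3,4) count=1: revealed 1 new [(3,4)] -> total=2
Click 3 (0,0) count=1: revealed 1 new [(0,0)] -> total=3
Click 4 (4,3) count=0: revealed 11 new [(3,2) (3,3) (3,5) (4,2) (4,3) (4,4) (4,5) (5,2) (5,3) (5,4) (5,5)] -> total=14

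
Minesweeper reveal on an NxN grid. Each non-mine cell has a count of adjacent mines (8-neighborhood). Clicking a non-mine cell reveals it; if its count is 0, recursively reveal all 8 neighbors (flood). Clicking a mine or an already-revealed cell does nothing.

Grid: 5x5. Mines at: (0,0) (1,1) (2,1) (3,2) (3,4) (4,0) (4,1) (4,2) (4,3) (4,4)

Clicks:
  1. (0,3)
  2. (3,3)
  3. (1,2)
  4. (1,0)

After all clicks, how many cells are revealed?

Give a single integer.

Click 1 (0,3) count=0: revealed 9 new [(0,2) (0,3) (0,4) (1,2) (1,3) (1,4) (2,2) (2,3) (2,4)] -> total=9
Click 2 (3,3) count=5: revealed 1 new [(3,3)] -> total=10
Click 3 (1,2) count=2: revealed 0 new [(none)] -> total=10
Click 4 (1,0) count=3: revealed 1 new [(1,0)] -> total=11

Answer: 11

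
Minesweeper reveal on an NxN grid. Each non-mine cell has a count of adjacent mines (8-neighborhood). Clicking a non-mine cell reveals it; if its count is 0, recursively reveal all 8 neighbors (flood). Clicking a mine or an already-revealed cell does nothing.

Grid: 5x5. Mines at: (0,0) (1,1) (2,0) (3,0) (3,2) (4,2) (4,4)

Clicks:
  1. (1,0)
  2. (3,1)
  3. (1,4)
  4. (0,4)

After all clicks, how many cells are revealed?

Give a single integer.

Answer: 13

Derivation:
Click 1 (1,0) count=3: revealed 1 new [(1,0)] -> total=1
Click 2 (3,1) count=4: revealed 1 new [(3,1)] -> total=2
Click 3 (1,4) count=0: revealed 11 new [(0,2) (0,3) (0,4) (1,2) (1,3) (1,4) (2,2) (2,3) (2,4) (3,3) (3,4)] -> total=13
Click 4 (0,4) count=0: revealed 0 new [(none)] -> total=13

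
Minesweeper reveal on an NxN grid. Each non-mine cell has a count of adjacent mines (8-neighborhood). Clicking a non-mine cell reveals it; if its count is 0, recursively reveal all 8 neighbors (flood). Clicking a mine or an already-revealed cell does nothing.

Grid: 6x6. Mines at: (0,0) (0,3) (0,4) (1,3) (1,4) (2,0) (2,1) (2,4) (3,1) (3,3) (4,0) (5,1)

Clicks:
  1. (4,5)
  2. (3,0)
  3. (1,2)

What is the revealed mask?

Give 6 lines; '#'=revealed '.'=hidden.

Click 1 (4,5) count=0: revealed 10 new [(3,4) (3,5) (4,2) (4,3) (4,4) (4,5) (5,2) (5,3) (5,4) (5,5)] -> total=10
Click 2 (3,0) count=4: revealed 1 new [(3,0)] -> total=11
Click 3 (1,2) count=3: revealed 1 new [(1,2)] -> total=12

Answer: ......
..#...
......
#...##
..####
..####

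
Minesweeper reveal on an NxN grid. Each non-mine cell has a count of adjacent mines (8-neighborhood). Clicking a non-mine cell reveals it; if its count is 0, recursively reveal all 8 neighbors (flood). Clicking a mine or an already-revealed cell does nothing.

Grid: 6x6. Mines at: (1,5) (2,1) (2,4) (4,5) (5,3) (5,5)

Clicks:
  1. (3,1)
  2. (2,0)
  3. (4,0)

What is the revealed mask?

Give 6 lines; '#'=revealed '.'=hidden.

Answer: ......
......
#.....
###...
###...
###...

Derivation:
Click 1 (3,1) count=1: revealed 1 new [(3,1)] -> total=1
Click 2 (2,0) count=1: revealed 1 new [(2,0)] -> total=2
Click 3 (4,0) count=0: revealed 8 new [(3,0) (3,2) (4,0) (4,1) (4,2) (5,0) (5,1) (5,2)] -> total=10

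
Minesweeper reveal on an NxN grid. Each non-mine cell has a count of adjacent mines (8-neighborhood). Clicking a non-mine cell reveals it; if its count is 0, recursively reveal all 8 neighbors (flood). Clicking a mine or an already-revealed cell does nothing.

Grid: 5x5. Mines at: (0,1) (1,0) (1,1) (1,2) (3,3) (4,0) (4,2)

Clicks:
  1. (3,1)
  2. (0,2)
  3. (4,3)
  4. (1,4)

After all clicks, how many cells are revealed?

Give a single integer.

Answer: 9

Derivation:
Click 1 (3,1) count=2: revealed 1 new [(3,1)] -> total=1
Click 2 (0,2) count=3: revealed 1 new [(0,2)] -> total=2
Click 3 (4,3) count=2: revealed 1 new [(4,3)] -> total=3
Click 4 (1,4) count=0: revealed 6 new [(0,3) (0,4) (1,3) (1,4) (2,3) (2,4)] -> total=9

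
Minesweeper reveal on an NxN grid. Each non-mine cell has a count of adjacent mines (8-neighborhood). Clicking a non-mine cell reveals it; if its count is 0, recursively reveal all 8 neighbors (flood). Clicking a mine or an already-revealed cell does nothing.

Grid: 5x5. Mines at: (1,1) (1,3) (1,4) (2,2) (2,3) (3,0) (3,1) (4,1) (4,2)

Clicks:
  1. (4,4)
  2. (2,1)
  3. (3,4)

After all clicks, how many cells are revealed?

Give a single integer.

Answer: 5

Derivation:
Click 1 (4,4) count=0: revealed 4 new [(3,3) (3,4) (4,3) (4,4)] -> total=4
Click 2 (2,1) count=4: revealed 1 new [(2,1)] -> total=5
Click 3 (3,4) count=1: revealed 0 new [(none)] -> total=5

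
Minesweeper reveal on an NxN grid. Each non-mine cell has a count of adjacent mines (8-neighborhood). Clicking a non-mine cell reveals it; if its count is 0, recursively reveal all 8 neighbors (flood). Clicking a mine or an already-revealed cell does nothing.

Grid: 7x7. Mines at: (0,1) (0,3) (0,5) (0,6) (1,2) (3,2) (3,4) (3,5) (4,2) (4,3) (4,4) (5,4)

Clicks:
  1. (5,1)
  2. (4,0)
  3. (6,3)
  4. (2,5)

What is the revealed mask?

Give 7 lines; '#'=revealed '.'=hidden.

Answer: .......
##.....
##...#.
##.....
##.....
####...
####...

Derivation:
Click 1 (5,1) count=1: revealed 1 new [(5,1)] -> total=1
Click 2 (4,0) count=0: revealed 15 new [(1,0) (1,1) (2,0) (2,1) (3,0) (3,1) (4,0) (4,1) (5,0) (5,2) (5,3) (6,0) (6,1) (6,2) (6,3)] -> total=16
Click 3 (6,3) count=1: revealed 0 new [(none)] -> total=16
Click 4 (2,5) count=2: revealed 1 new [(2,5)] -> total=17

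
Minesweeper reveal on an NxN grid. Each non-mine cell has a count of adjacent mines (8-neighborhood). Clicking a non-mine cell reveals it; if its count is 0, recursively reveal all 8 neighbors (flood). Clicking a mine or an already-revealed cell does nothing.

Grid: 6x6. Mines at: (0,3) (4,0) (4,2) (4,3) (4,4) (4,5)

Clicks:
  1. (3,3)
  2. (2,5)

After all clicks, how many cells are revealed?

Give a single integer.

Click 1 (3,3) count=3: revealed 1 new [(3,3)] -> total=1
Click 2 (2,5) count=0: revealed 22 new [(0,0) (0,1) (0,2) (0,4) (0,5) (1,0) (1,1) (1,2) (1,3) (1,4) (1,5) (2,0) (2,1) (2,2) (2,3) (2,4) (2,5) (3,0) (3,1) (3,2) (3,4) (3,5)] -> total=23

Answer: 23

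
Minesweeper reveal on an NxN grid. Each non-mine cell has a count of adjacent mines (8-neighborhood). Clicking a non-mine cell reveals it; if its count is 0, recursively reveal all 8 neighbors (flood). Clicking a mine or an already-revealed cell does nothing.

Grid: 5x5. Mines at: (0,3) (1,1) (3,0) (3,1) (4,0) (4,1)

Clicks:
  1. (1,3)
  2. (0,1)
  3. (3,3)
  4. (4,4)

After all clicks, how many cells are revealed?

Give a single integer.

Answer: 13

Derivation:
Click 1 (1,3) count=1: revealed 1 new [(1,3)] -> total=1
Click 2 (0,1) count=1: revealed 1 new [(0,1)] -> total=2
Click 3 (3,3) count=0: revealed 11 new [(1,2) (1,4) (2,2) (2,3) (2,4) (3,2) (3,3) (3,4) (4,2) (4,3) (4,4)] -> total=13
Click 4 (4,4) count=0: revealed 0 new [(none)] -> total=13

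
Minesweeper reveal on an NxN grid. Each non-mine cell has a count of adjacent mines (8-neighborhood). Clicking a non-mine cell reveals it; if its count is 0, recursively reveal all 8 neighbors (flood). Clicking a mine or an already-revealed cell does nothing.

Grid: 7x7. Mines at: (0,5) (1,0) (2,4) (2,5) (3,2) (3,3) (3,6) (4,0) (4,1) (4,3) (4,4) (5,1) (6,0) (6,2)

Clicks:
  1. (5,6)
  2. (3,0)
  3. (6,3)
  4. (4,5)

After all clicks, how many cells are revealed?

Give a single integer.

Click 1 (5,6) count=0: revealed 10 new [(4,5) (4,6) (5,3) (5,4) (5,5) (5,6) (6,3) (6,4) (6,5) (6,6)] -> total=10
Click 2 (3,0) count=2: revealed 1 new [(3,0)] -> total=11
Click 3 (6,3) count=1: revealed 0 new [(none)] -> total=11
Click 4 (4,5) count=2: revealed 0 new [(none)] -> total=11

Answer: 11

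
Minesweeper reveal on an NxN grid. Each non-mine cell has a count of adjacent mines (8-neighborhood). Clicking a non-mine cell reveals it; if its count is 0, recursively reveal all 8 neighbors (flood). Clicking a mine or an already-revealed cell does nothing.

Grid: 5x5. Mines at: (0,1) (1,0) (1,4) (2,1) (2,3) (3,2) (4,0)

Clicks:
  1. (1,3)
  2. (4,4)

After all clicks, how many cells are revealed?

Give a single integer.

Click 1 (1,3) count=2: revealed 1 new [(1,3)] -> total=1
Click 2 (4,4) count=0: revealed 4 new [(3,3) (3,4) (4,3) (4,4)] -> total=5

Answer: 5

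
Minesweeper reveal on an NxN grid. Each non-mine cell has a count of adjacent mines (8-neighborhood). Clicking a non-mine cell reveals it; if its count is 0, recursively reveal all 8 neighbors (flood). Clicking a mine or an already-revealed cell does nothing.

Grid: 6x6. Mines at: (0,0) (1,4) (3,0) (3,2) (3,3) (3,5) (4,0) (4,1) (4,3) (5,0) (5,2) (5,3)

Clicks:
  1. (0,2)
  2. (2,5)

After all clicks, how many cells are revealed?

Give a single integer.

Click 1 (0,2) count=0: revealed 9 new [(0,1) (0,2) (0,3) (1,1) (1,2) (1,3) (2,1) (2,2) (2,3)] -> total=9
Click 2 (2,5) count=2: revealed 1 new [(2,5)] -> total=10

Answer: 10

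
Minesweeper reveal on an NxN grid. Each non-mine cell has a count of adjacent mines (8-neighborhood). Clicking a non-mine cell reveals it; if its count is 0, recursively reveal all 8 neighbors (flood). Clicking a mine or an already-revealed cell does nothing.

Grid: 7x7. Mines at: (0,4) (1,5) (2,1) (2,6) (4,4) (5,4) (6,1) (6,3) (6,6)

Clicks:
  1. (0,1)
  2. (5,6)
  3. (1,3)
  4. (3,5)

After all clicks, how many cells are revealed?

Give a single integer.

Answer: 10

Derivation:
Click 1 (0,1) count=0: revealed 8 new [(0,0) (0,1) (0,2) (0,3) (1,0) (1,1) (1,2) (1,3)] -> total=8
Click 2 (5,6) count=1: revealed 1 new [(5,6)] -> total=9
Click 3 (1,3) count=1: revealed 0 new [(none)] -> total=9
Click 4 (3,5) count=2: revealed 1 new [(3,5)] -> total=10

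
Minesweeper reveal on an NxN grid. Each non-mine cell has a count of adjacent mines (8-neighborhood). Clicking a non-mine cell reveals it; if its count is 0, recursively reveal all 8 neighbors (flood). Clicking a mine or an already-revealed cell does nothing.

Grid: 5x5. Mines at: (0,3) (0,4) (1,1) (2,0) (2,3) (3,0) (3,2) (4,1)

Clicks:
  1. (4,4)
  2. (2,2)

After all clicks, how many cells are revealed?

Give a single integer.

Click 1 (4,4) count=0: revealed 4 new [(3,3) (3,4) (4,3) (4,4)] -> total=4
Click 2 (2,2) count=3: revealed 1 new [(2,2)] -> total=5

Answer: 5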